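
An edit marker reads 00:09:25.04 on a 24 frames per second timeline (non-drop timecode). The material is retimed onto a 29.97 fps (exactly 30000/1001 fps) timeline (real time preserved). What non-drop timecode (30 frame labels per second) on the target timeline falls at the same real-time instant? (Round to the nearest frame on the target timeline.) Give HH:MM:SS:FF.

Source frame index: (0×3600 + 9×60 + 25) × 24 + 4 = 13564.
Real time: 13564 / (24) = 3391/6 s.
Target frame: (3391/6) × (30000/1001) = 16955000/1001 ≈ 16938.062 → 16938.
At 30 labels/s: frame 16938 → 00:09:24:18.

00:09:24:18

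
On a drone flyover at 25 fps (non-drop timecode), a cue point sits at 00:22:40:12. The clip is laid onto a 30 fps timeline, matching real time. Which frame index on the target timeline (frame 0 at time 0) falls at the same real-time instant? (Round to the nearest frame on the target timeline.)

frame 40814

Source frame index: (0×3600 + 22×60 + 40) × 25 + 12 = 34012.
Real time: 34012 / (25) = 34012/25 s.
Target frame: (34012/25) × (30) = 204072/5 ≈ 40814.400 → 40814.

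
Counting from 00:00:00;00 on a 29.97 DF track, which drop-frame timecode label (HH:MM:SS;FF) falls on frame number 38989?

Each 10-minute DF block holds 10 × 60 × 30 − 9 × 2 = 17982 frames. 38989 ÷ 17982 → 2 full blocks, remainder 3025.
Within the partial block the first minute is 1800 frames and each further minute 1798, so 1 further minute boundary passed. Total skipped labels = 18 × 2 + 2 × 1 = 38.
Non-drop label index = 38989 + 38 = 39027; at 30 labels/s that is 00:21:40:27, i.e. DF 00:21:40;27.

00:21:40;27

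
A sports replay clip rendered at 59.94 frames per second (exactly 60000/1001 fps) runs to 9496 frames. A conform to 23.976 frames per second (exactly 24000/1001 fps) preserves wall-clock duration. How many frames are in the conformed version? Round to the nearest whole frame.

3798 frames

Frames at target rate = 9496 × (24000/1001) / (60000/1001) = 18992/5 ≈ 3798.400.
Nearest whole frame: 3798.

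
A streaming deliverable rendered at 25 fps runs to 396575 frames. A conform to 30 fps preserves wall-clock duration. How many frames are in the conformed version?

475890 frames

Target frames = source frames × (target rate / source rate) = 396575 × (30)/(25) = 396575 × 6/5 = 475890.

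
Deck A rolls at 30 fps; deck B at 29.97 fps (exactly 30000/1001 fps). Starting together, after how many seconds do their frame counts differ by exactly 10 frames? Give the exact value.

The gap grows by |30000/1001 − 30| = 30/1001 frames per second.
Time for a 10-frame gap: 10 ÷ (30/1001) = 1001/3 s.

1001/3 seconds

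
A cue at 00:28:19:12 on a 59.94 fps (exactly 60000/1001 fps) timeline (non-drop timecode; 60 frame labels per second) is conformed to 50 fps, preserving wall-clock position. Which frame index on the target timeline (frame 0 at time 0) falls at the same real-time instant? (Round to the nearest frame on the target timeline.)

Source frame index: (0×3600 + 28×60 + 19) × 60 + 12 = 101952.
Real time: 101952 / (60000/1001) = 1063062/625 s.
Target frame: (1063062/625) × (50) = 2126124/25 ≈ 85044.960 → 85045.

frame 85045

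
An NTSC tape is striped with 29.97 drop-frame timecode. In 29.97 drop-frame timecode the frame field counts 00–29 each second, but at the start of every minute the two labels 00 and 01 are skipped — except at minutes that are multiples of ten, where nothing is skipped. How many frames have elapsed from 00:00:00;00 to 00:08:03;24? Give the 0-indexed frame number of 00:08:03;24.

As if non-drop at 30 labels/s: (0 × 3600 + 8 × 60 + 3) × 30 + 24 = 14514.
Minute boundaries passed: 8; those not divisible by 10: 8 − 0 = 8; dropped labels = 2 × 8 = 16.
Actual frame index = 14514 − 16 = 14498.

14498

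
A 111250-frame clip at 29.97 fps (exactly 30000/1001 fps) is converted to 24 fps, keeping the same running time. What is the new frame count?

Target frames = source frames × (target rate / source rate) = 111250 × (24)/(30000/1001) = 111250 × 1001/1250 = 89089.

89089 frames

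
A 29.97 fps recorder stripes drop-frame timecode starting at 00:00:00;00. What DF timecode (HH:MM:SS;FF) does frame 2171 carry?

00:01:12;13

Each 10-minute DF block holds 10 × 60 × 30 − 9 × 2 = 17982 frames. 2171 ÷ 17982 → 0 full blocks, remainder 2171.
Within the partial block the first minute is 1800 frames and each further minute 1798, so 1 further minute boundary passed. Total skipped labels = 18 × 0 + 2 × 1 = 2.
Non-drop label index = 2171 + 2 = 2173; at 30 labels/s that is 00:01:12:13, i.e. DF 00:01:12;13.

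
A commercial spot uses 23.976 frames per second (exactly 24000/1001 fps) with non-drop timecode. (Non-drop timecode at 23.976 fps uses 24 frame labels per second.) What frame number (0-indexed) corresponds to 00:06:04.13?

8749

Total seconds to the label: (0 × 3600 + 6 × 60 + 4) = 364.
Frame index = 364 × 24 + 13 = 8749.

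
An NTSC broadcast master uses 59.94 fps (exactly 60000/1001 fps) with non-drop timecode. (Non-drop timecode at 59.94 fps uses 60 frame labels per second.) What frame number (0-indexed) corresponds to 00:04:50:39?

frame 17439

Total seconds to the label: (0 × 3600 + 4 × 60 + 50) = 290.
Frame index = 290 × 60 + 39 = 17439.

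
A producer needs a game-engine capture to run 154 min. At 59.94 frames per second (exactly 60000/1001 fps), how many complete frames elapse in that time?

553846 frames

154 min = 9240 s.
Frames = 9240 × 60000/1001 = 7200000/13 ≈ 553846.1538.
Complete frames: 553846.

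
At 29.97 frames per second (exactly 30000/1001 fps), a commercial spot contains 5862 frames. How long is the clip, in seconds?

195.5954 seconds

Running time = 5862 / (30000/1001) = 195.5954 s.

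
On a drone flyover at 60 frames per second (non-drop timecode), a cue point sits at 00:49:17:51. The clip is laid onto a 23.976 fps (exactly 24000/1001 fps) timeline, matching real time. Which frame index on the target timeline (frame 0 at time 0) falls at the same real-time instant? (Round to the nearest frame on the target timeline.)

frame 70917

Source frame index: (0×3600 + 49×60 + 17) × 60 + 51 = 177471.
Real time: 177471 / (60) = 59157/20 s.
Target frame: (59157/20) × (24000/1001) = 10141200/143 ≈ 70917.483 → 70917.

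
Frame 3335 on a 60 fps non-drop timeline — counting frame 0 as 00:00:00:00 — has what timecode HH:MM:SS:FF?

00:00:55:35

3335 ÷ 60 = 55 full seconds, remainder 35 frames.
55 s = 0 h 0 min 55 s.
Timecode: 00:00:55:35.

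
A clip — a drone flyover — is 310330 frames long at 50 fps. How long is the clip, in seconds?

Running time = 310330 / (50) = 6206.6 s.

6206.6 seconds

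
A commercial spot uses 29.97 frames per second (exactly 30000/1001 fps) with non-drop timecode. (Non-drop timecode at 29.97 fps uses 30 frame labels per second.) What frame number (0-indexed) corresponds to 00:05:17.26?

frame 9536

Total seconds to the label: (0 × 3600 + 5 × 60 + 17) = 317.
Frame index = 317 × 30 + 26 = 9536.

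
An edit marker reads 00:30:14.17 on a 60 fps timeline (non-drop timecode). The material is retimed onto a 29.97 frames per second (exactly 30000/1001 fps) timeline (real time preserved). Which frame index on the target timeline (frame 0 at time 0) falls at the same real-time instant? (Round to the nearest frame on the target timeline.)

Source frame index: (0×3600 + 30×60 + 14) × 60 + 17 = 108857.
Real time: 108857 / (60) = 108857/60 s.
Target frame: (108857/60) × (30000/1001) = 7775500/143 ≈ 54374.126 → 54374.

frame 54374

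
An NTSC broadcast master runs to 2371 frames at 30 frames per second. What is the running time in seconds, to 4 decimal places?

Running time = 2371 × 1/30 = 2371/30 s ≈ 79.0333 s.

79.0333 seconds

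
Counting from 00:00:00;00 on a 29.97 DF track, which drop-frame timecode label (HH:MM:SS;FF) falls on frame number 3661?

00:02:02;05

Each 10-minute DF block holds 10 × 60 × 30 − 9 × 2 = 17982 frames. 3661 ÷ 17982 → 0 full blocks, remainder 3661.
Within the partial block the first minute is 1800 frames and each further minute 1798, so 2 further minute boundaries passed. Total skipped labels = 18 × 0 + 2 × 2 = 4.
Non-drop label index = 3661 + 4 = 3665; at 30 labels/s that is 00:02:02:05, i.e. DF 00:02:02;05.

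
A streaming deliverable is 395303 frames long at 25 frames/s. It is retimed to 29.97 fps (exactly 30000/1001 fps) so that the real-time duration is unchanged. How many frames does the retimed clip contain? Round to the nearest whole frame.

Frames at target rate = 395303 × (30000/1001) / (25) = 474363600/1001 ≈ 473889.710.
Nearest whole frame: 473890.

473890 frames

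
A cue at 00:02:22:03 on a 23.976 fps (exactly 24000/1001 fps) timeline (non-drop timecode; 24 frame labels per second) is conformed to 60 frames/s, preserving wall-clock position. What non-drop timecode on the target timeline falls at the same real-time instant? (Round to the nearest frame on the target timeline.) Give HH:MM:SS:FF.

Source frame index: (0×3600 + 2×60 + 22) × 24 + 3 = 3411.
Real time: 3411 / (24000/1001) = 1138137/8000 s.
Target frame: (1138137/8000) × (60) = 3414411/400 ≈ 8536.028 → 8536.
At 60 labels/s: frame 8536 → 00:02:22:16.

00:02:22:16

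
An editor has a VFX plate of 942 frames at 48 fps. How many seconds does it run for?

Running time = 942 / (48) = 19.625 s.

19.625 seconds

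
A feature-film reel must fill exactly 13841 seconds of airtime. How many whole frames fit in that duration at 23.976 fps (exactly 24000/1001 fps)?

Frames = 13841 × 24000/1001 = 332184000/1001 ≈ 331852.1479.
Complete frames: 331852.

331852 frames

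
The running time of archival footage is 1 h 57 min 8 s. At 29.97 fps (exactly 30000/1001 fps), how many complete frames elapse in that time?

210629 frames

1 h 57 min 8 s = 7028 s.
Frames = 7028 × 30000/1001 = 30120000/143 ≈ 210629.3706.
Complete frames: 210629.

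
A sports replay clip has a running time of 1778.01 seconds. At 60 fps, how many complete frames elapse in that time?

106680 frames

Frames = 1778.01 × 60 = 533403/5 ≈ 106680.6000.
Complete frames: 106680.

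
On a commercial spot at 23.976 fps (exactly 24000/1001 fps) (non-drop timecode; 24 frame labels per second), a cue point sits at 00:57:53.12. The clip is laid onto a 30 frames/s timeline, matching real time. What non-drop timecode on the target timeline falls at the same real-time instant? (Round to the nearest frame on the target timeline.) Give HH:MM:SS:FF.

Source frame index: (0×3600 + 57×60 + 53) × 24 + 12 = 83364.
Real time: 83364 / (24000/1001) = 6953947/2000 s.
Target frame: (6953947/2000) × (30) = 20861841/200 ≈ 104309.205 → 104309.
At 30 labels/s: frame 104309 → 00:57:56:29.

00:57:56:29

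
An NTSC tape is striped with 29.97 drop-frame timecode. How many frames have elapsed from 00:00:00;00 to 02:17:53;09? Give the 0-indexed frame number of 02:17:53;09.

Complete 10-minute blocks: 13, each 17982 frames → 233766.
Remaining 7 whole minutes in the current block: 1800 + 6 × 1798 = 12588 frames.
Within the current minute: 53 × 30 + 9 − 2 = 1597 (labels ;00/;01 skipped at this minute). Total = 233766 + 12588 + 1597 = 247951.

247951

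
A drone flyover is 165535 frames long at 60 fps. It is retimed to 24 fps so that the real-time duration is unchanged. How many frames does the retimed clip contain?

Target frames = source frames × (target rate / source rate) = 165535 × (24)/(60) = 165535 × 2/5 = 66214.

66214 frames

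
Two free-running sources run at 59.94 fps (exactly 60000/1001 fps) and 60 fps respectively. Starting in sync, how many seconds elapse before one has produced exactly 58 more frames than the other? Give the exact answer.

The gap grows by |60 − 60000/1001| = 60/1001 frames per second.
Time for a 58-frame gap: 58 ÷ (60/1001) = 29029/30 s.

29029/30 seconds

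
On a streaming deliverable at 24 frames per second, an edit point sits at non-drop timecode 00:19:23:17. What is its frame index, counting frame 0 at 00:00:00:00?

Total seconds to the label: (0 × 3600 + 19 × 60 + 23) = 1163.
Frame index = 1163 × 24 + 17 = 27929.

27929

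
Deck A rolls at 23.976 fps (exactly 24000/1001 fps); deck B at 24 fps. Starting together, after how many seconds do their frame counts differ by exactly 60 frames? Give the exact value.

2502.5 seconds

The gap grows by |24 − 24000/1001| = 24/1001 frames per second.
Time for a 60-frame gap: 60 ÷ (24/1001) = 2502.5 s.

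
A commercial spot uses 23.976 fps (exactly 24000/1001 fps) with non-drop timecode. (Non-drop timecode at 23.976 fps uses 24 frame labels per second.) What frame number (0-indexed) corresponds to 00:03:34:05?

frame 5141

Total seconds to the label: (0 × 3600 + 3 × 60 + 34) = 214.
Frame index = 214 × 24 + 5 = 5141.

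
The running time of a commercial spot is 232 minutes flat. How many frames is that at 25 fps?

348000 frames

232 min = 13920 s.
Frames = 13920 × 25 = 348000.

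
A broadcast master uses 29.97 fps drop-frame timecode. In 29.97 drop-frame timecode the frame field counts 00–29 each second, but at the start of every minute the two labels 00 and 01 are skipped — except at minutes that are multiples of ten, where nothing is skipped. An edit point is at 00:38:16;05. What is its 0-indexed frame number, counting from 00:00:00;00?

68815

As if non-drop at 30 labels/s: (0 × 3600 + 38 × 60 + 16) × 30 + 5 = 68885.
Minute boundaries passed: 38; those not divisible by 10: 38 − 3 = 35; dropped labels = 2 × 35 = 70.
Actual frame index = 68885 − 70 = 68815.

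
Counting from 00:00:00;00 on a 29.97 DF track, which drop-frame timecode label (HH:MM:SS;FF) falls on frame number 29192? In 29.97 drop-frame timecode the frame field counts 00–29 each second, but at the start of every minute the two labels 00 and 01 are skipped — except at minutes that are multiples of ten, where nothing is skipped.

00:16:14;02

Each 10-minute DF block holds 10 × 60 × 30 − 9 × 2 = 17982 frames. 29192 ÷ 17982 → 1 full block, remainder 11210.
Within the partial block the first minute is 1800 frames and each further minute 1798, so 6 further minute boundaries passed. Total skipped labels = 18 × 1 + 2 × 6 = 30.
Non-drop label index = 29192 + 30 = 29222; at 30 labels/s that is 00:16:14:02, i.e. DF 00:16:14;02.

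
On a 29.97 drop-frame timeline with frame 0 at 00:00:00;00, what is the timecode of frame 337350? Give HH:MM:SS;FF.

03:07:36;08

Ten DF minutes hold 17982 frames, so frame 337350 lies in block 18 (frames 323676–341657) with 13674 frames into that block.
The block's first minute is 1800 frames and the rest 1798 each; 13674 frames reaches minute 7, so 18 × 18 + 7 × 2 = 338 labels have been skipped so far.
Adding those back, label number 337350 + 338 = 337688 at 30 labels/s is 11256 s + 8 f = 3 h 7 min 36 s frame 8, i.e. 03:07:36;08.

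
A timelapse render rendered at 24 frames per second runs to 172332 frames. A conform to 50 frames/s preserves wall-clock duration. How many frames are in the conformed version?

Target frames = source frames × (target rate / source rate) = 172332 × (50)/(24) = 172332 × 25/12 = 359025.

359025 frames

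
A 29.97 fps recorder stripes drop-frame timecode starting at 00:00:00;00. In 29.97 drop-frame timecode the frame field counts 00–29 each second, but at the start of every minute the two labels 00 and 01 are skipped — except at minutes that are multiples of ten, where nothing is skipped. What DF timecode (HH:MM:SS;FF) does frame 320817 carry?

Ten DF minutes hold 17982 frames, so frame 320817 lies in block 17 (frames 305694–323675) with 15123 frames into that block.
The block's first minute is 1800 frames and the rest 1798 each; 15123 frames reaches minute 8, so 17 × 18 + 8 × 2 = 322 labels have been skipped so far.
Adding those back, label number 320817 + 322 = 321139 at 30 labels/s is 10704 s + 19 f = 2 h 58 min 24 s frame 19, i.e. 02:58:24;19.

02:58:24;19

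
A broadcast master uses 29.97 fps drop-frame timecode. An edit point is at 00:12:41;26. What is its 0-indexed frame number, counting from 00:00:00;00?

Complete 10-minute blocks: 1, each 17982 frames → 17982.
Remaining 2 whole minutes in the current block: 1800 + 1 × 1798 = 3598 frames.
Within the current minute: 41 × 30 + 26 − 2 = 1254 (labels ;00/;01 skipped at this minute). Total = 17982 + 3598 + 1254 = 22834.

22834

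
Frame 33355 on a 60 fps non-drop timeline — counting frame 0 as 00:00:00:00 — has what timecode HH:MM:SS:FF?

00:09:15:55

33355 ÷ 60 = 555 full seconds, remainder 55 frames.
555 s = 0 h 9 min 15 s.
Timecode: 00:09:15:55.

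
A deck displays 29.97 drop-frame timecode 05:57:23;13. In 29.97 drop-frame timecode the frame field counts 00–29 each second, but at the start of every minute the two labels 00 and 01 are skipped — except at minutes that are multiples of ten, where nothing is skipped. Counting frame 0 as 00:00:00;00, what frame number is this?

Complete 10-minute blocks: 35, each 17982 frames → 629370.
Remaining 7 whole minutes in the current block: 1800 + 6 × 1798 = 12588 frames.
Within the current minute: 23 × 30 + 13 − 2 = 701 (labels ;00/;01 skipped at this minute). Total = 629370 + 12588 + 701 = 642659.

642659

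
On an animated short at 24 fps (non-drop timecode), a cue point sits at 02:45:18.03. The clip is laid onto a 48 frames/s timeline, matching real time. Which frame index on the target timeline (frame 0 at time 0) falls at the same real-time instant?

Source frame index: (2×3600 + 45×60 + 18) × 24 + 3 = 238035.
Real time: 238035 / (24) = 79345/8 s.
Target frame: (79345/8) × (48) = 476070.

frame 476070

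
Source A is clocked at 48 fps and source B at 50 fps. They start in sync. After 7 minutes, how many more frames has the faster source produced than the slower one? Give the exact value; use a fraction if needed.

840 frames

7 min = 420 s.
A emits 48 × 420 = 20160 frames; B emits 50 × 420 = 21000.
Difference = 840 frames; B is ahead of A.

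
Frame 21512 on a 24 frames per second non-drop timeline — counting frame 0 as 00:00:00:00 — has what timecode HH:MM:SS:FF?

00:14:56:08

21512 ÷ 24 = 896 full seconds, remainder 8 frames.
896 s = 0 h 14 min 56 s.
Timecode: 00:14:56:08.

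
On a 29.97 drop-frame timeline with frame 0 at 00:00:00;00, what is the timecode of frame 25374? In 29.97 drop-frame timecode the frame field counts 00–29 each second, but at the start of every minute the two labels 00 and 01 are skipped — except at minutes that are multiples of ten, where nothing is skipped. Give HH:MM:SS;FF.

00:14:06;20

Each 10-minute DF block holds 10 × 60 × 30 − 9 × 2 = 17982 frames. 25374 ÷ 17982 → 1 full block, remainder 7392.
Within the partial block the first minute is 1800 frames and each further minute 1798, so 4 further minute boundaries passed. Total skipped labels = 18 × 1 + 2 × 4 = 26.
Non-drop label index = 25374 + 26 = 25400; at 30 labels/s that is 00:14:06:20, i.e. DF 00:14:06;20.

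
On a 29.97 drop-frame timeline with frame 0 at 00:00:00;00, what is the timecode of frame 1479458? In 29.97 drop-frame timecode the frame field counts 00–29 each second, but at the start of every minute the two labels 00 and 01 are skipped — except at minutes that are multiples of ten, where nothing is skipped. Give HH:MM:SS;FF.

Ten DF minutes hold 17982 frames, so frame 1479458 lies in block 82 (frames 1474524–1492505) with 4934 frames into that block.
The block's first minute is 1800 frames and the rest 1798 each; 4934 frames reaches minute 2, so 82 × 18 + 2 × 2 = 1480 labels have been skipped so far.
Adding those back, label number 1479458 + 1480 = 1480938 at 30 labels/s is 49364 s + 18 f = 13 h 42 min 44 s frame 18, i.e. 13:42:44;18.

13:42:44;18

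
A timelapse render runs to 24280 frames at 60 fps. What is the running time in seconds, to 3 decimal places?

Running time = 24280 × 1/60 = 1214/3 s ≈ 404.667 s.

404.667 seconds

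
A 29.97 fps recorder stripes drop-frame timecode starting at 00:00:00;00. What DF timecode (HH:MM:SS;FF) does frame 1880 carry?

00:01:02;22

Ten DF minutes hold 17982 frames, so frame 1880 lies in block 0 (frames 0–17981) with 1880 frames into that block.
The block's first minute is 1800 frames and the rest 1798 each; 1880 frames reaches minute 1, so 0 × 18 + 1 × 2 = 2 labels have been skipped so far.
Adding those back, label number 1880 + 2 = 1882 at 30 labels/s is 62 s + 22 f = 0 h 1 min 2 s frame 22, i.e. 00:01:02;22.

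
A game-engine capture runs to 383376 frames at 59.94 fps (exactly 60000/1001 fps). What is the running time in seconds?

6395.9896 seconds

Running time = 383376 / (60000/1001) = 6395.9896 s.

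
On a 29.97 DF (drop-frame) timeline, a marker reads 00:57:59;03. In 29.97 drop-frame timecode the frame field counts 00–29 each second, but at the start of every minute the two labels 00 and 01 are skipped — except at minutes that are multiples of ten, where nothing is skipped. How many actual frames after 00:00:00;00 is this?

104269

As if non-drop at 30 labels/s: (0 × 3600 + 57 × 60 + 59) × 30 + 3 = 104373.
Minute boundaries passed: 57; those not divisible by 10: 57 − 5 = 52; dropped labels = 2 × 52 = 104.
Actual frame index = 104373 − 104 = 104269.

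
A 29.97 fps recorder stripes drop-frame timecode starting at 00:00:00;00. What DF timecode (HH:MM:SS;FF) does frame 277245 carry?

02:34:10;23

Ten DF minutes hold 17982 frames, so frame 277245 lies in block 15 (frames 269730–287711) with 7515 frames into that block.
The block's first minute is 1800 frames and the rest 1798 each; 7515 frames reaches minute 4, so 15 × 18 + 4 × 2 = 278 labels have been skipped so far.
Adding those back, label number 277245 + 278 = 277523 at 30 labels/s is 9250 s + 23 f = 2 h 34 min 10 s frame 23, i.e. 02:34:10;23.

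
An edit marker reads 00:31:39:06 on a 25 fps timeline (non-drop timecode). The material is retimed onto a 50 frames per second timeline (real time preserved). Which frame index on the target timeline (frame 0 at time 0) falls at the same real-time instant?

frame 94962

Source frame index: (0×3600 + 31×60 + 39) × 25 + 6 = 47481.
Real time: 47481 / (25) = 47481/25 s.
Target frame: (47481/25) × (50) = 94962.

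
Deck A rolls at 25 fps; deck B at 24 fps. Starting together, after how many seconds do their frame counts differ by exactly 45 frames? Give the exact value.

45 seconds

The gap grows by |24 − 25| = 1 frame per second.
Time for a 45-frame gap: 45 ÷ (1) = 45 s.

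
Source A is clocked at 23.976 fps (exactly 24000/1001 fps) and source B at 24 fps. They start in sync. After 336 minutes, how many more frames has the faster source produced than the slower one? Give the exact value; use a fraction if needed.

336 min = 20160 s.
A emits 24000/1001 × 20160 = 69120000/143 frames; B emits 24 × 20160 = 483840.
Difference = 69120/143 frames (≈ 483.3566); B is ahead of A.

69120/143 frames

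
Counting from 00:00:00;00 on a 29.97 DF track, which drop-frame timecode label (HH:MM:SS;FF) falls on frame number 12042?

Each 10-minute DF block holds 10 × 60 × 30 − 9 × 2 = 17982 frames. 12042 ÷ 17982 → 0 full blocks, remainder 12042.
Within the partial block the first minute is 1800 frames and each further minute 1798, so 6 further minute boundaries passed. Total skipped labels = 18 × 0 + 2 × 6 = 12.
Non-drop label index = 12042 + 12 = 12054; at 30 labels/s that is 00:06:41:24, i.e. DF 00:06:41;24.

00:06:41;24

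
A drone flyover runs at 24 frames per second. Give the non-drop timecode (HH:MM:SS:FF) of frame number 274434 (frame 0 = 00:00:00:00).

274434 ÷ 24 = 11434 full seconds, remainder 18 frames.
11434 s = 3 h 10 min 34 s.
Timecode: 03:10:34:18.

03:10:34:18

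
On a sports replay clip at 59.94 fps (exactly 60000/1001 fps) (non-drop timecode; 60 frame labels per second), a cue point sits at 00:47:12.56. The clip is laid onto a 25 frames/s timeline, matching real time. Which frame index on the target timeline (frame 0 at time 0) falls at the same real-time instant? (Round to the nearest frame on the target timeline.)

Source frame index: (0×3600 + 47×60 + 12) × 60 + 56 = 169976.
Real time: 169976 / (60000/1001) = 21268247/7500 s.
Target frame: (21268247/7500) × (25) = 21268247/300 ≈ 70894.157 → 70894.

frame 70894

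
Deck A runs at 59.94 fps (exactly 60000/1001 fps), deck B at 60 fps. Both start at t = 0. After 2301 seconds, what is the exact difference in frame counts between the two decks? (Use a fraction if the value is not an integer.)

10620/77 frames

A emits 60000/1001 × 2301 = 10620000/77 frames; B emits 60 × 2301 = 138060.
Difference = 10620/77 frames (≈ 137.9221); B is ahead of A.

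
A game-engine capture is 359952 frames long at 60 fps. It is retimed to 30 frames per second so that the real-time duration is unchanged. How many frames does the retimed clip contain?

179976 frames

Target frames = source frames × (target rate / source rate) = 359952 × (30)/(60) = 359952 × 1/2 = 179976.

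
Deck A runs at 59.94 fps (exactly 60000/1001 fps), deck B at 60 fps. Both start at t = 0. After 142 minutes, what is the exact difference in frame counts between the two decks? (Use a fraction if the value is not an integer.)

142 min = 8520 s.
A emits 60000/1001 × 8520 = 511200000/1001 frames; B emits 60 × 8520 = 511200.
Difference = 511200/1001 frames (≈ 510.6893); B is ahead of A.

511200/1001 frames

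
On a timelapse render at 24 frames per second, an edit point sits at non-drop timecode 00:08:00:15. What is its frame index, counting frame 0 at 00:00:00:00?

Total seconds to the label: (0 × 3600 + 8 × 60 + 0) = 480.
Frame index = 480 × 24 + 15 = 11535.

frame 11535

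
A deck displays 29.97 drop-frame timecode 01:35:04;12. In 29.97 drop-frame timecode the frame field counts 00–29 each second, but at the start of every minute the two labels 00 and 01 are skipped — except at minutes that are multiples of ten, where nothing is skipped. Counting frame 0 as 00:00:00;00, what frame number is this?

Complete 10-minute blocks: 9, each 17982 frames → 161838.
Remaining 5 whole minutes in the current block: 1800 + 4 × 1798 = 8992 frames.
Within the current minute: 4 × 30 + 12 − 2 = 130 (labels ;00/;01 skipped at this minute). Total = 161838 + 8992 + 130 = 170960.

170960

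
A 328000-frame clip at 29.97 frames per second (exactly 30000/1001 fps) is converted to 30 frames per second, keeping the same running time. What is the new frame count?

328328 frames

Target frames = source frames × (target rate / source rate) = 328000 × (30)/(30000/1001) = 328000 × 1001/1000 = 328328.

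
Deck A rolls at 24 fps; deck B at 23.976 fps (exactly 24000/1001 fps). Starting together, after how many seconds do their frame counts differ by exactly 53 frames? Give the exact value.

The gap grows by |24000/1001 − 24| = 24/1001 frames per second.
Time for a 53-frame gap: 53 ÷ (24/1001) = 53053/24 s.

53053/24 seconds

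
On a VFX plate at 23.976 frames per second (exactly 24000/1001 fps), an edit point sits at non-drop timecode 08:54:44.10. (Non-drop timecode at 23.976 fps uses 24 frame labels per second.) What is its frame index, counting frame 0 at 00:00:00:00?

Total seconds to the label: (8 × 3600 + 54 × 60 + 44) = 32084.
Frame index = 32084 × 24 + 10 = 770026.

frame 770026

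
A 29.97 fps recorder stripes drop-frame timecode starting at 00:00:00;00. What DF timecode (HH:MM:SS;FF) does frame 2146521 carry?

Ten DF minutes hold 17982 frames, so frame 2146521 lies in block 119 (frames 2139858–2157839) with 6663 frames into that block.
The block's first minute is 1800 frames and the rest 1798 each; 6663 frames reaches minute 3, so 119 × 18 + 3 × 2 = 2148 labels have been skipped so far.
Adding those back, label number 2146521 + 2148 = 2148669 at 30 labels/s is 71622 s + 9 f = 19 h 53 min 42 s frame 9, i.e. 19:53:42;09.

19:53:42;09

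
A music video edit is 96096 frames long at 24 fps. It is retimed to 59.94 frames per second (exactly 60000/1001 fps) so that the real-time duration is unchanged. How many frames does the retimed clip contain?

Target frames = source frames × (target rate / source rate) = 96096 × (60000/1001)/(24) = 96096 × 2500/1001 = 240000.

240000 frames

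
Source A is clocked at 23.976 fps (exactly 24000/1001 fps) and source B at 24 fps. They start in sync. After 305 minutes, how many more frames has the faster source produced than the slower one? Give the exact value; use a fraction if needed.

305 min = 18300 s.
A emits 24000/1001 × 18300 = 439200000/1001 frames; B emits 24 × 18300 = 439200.
Difference = 439200/1001 frames (≈ 438.7612); B is ahead of A.

439200/1001 frames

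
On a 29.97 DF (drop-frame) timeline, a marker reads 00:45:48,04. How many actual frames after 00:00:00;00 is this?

82362

Complete 10-minute blocks: 4, each 17982 frames → 71928.
Remaining 5 whole minutes in the current block: 1800 + 4 × 1798 = 8992 frames.
Within the current minute: 48 × 30 + 4 − 2 = 1442 (labels ;00/;01 skipped at this minute). Total = 71928 + 8992 + 1442 = 82362.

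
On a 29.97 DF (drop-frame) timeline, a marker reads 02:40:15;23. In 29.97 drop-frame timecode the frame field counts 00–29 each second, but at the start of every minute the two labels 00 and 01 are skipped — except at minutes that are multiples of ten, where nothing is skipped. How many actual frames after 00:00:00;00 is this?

288185

As if non-drop at 30 labels/s: (2 × 3600 + 40 × 60 + 15) × 30 + 23 = 288473.
Minute boundaries passed: 160; those not divisible by 10: 160 − 16 = 144; dropped labels = 2 × 144 = 288.
Actual frame index = 288473 − 288 = 288185.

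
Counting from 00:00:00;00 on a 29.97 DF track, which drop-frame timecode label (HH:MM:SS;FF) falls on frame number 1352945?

Ten DF minutes hold 17982 frames, so frame 1352945 lies in block 75 (frames 1348650–1366631) with 4295 frames into that block.
The block's first minute is 1800 frames and the rest 1798 each; 4295 frames reaches minute 2, so 75 × 18 + 2 × 2 = 1354 labels have been skipped so far.
Adding those back, label number 1352945 + 1354 = 1354299 at 30 labels/s is 45143 s + 9 f = 12 h 32 min 23 s frame 9, i.e. 12:32:23;09.

12:32:23;09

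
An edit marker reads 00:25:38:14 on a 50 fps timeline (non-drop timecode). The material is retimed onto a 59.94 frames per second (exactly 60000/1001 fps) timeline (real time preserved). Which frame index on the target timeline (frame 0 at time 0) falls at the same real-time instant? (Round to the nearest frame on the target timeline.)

Source frame index: (0×3600 + 25×60 + 38) × 50 + 14 = 76914.
Real time: 76914 / (50) = 38457/25 s.
Target frame: (38457/25) × (60000/1001) = 92296800/1001 ≈ 92204.595 → 92205.

frame 92205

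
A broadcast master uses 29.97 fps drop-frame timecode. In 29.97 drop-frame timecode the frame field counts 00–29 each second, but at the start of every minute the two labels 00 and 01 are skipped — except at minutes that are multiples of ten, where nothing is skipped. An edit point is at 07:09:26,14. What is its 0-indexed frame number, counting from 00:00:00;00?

Complete 10-minute blocks: 42, each 17982 frames → 755244.
Remaining 9 whole minutes in the current block: 1800 + 8 × 1798 = 16184 frames.
Within the current minute: 26 × 30 + 14 − 2 = 792 (labels ;00/;01 skipped at this minute). Total = 755244 + 16184 + 792 = 772220.

772220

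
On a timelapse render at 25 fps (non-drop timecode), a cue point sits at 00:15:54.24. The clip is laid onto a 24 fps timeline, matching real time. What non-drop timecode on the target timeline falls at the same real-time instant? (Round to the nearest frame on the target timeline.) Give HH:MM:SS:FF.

00:15:54:23

Source frame index: (0×3600 + 15×60 + 54) × 25 + 24 = 23874.
Real time: 23874 / (25) = 23874/25 s.
Target frame: (23874/25) × (24) = 572976/25 ≈ 22919.040 → 22919.
At 24 labels/s: frame 22919 → 00:15:54:23.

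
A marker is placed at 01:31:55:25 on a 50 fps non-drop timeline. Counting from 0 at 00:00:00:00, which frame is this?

275775

Total seconds to the label: (1 × 3600 + 31 × 60 + 55) = 5515.
Frame index = 5515 × 50 + 25 = 275775.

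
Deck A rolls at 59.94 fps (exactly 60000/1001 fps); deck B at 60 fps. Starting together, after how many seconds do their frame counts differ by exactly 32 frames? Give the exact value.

8008/15 seconds

The gap grows by |60 − 60000/1001| = 60/1001 frames per second.
Time for a 32-frame gap: 32 ÷ (60/1001) = 8008/15 s.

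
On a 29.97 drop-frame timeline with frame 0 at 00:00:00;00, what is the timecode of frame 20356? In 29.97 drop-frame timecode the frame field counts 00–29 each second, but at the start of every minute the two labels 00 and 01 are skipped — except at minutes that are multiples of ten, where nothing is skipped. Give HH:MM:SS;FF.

Each 10-minute DF block holds 10 × 60 × 30 − 9 × 2 = 17982 frames. 20356 ÷ 17982 → 1 full block, remainder 2374.
Within the partial block the first minute is 1800 frames and each further minute 1798, so 1 further minute boundary passed. Total skipped labels = 18 × 1 + 2 × 1 = 20.
Non-drop label index = 20356 + 20 = 20376; at 30 labels/s that is 00:11:19:06, i.e. DF 00:11:19;06.

00:11:19;06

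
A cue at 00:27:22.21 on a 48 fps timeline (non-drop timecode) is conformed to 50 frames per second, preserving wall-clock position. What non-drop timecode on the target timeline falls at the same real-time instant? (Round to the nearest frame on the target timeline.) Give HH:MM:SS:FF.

Source frame index: (0×3600 + 27×60 + 22) × 48 + 21 = 78837.
Real time: 78837 / (48) = 26279/16 s.
Target frame: (26279/16) × (50) = 656975/8 ≈ 82121.875 → 82122.
At 50 labels/s: frame 82122 → 00:27:22:22.

00:27:22:22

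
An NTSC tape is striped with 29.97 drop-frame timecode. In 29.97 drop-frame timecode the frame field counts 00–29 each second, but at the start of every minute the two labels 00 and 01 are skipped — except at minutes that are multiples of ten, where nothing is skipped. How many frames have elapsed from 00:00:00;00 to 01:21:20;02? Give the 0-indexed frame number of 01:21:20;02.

Complete 10-minute blocks: 8, each 17982 frames → 143856.
Remaining 1 whole minute in the current block: 1800 + 0 × 1798 = 1800 frames.
Within the current minute: 20 × 30 + 2 − 2 = 600 (labels ;00/;01 skipped at this minute). Total = 143856 + 1800 + 600 = 146256.

146256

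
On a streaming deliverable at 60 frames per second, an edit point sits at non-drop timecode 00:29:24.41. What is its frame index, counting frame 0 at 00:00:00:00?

Total seconds to the label: (0 × 3600 + 29 × 60 + 24) = 1764.
Frame index = 1764 × 60 + 41 = 105881.

frame 105881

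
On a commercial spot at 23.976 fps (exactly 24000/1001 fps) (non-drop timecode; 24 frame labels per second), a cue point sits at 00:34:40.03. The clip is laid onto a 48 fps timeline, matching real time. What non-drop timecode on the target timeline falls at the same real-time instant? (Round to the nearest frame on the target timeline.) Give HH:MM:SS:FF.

00:34:42:10

Source frame index: (0×3600 + 34×60 + 40) × 24 + 3 = 49923.
Real time: 49923 / (24000/1001) = 16657641/8000 s.
Target frame: (16657641/8000) × (48) = 49972923/500 ≈ 99945.846 → 99946.
At 48 labels/s: frame 99946 → 00:34:42:10.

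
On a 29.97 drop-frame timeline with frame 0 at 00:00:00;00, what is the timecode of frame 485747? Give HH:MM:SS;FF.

Ten DF minutes hold 17982 frames, so frame 485747 lies in block 27 (frames 485514–503495) with 233 frames into that block.
The block's first minute is 1800 frames and the rest 1798 each; 233 frames reaches minute 0, so 27 × 18 + 0 × 2 = 486 labels have been skipped so far.
Adding those back, label number 485747 + 486 = 486233 at 30 labels/s is 16207 s + 23 f = 4 h 30 min 7 s frame 23, i.e. 04:30:07;23.

04:30:07;23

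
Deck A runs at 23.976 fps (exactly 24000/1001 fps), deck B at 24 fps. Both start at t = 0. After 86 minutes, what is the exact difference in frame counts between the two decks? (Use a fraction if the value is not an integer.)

86 min = 5160 s.
A emits 24000/1001 × 5160 = 123840000/1001 frames; B emits 24 × 5160 = 123840.
Difference = 123840/1001 frames (≈ 123.7163); B is ahead of A.

123840/1001 frames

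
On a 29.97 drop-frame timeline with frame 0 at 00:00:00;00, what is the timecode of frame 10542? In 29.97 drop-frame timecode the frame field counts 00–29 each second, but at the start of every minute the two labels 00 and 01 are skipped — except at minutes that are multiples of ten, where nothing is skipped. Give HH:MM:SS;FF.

Each 10-minute DF block holds 10 × 60 × 30 − 9 × 2 = 17982 frames. 10542 ÷ 17982 → 0 full blocks, remainder 10542.
Within the partial block the first minute is 1800 frames and each further minute 1798, so 5 further minute boundaries passed. Total skipped labels = 18 × 0 + 2 × 5 = 10.
Non-drop label index = 10542 + 10 = 10552; at 30 labels/s that is 00:05:51:22, i.e. DF 00:05:51;22.

00:05:51;22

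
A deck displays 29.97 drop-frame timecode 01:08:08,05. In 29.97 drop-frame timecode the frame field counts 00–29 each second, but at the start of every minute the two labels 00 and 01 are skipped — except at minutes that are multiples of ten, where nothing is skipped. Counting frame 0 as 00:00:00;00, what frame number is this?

122521

Complete 10-minute blocks: 6, each 17982 frames → 107892.
Remaining 8 whole minutes in the current block: 1800 + 7 × 1798 = 14386 frames.
Within the current minute: 8 × 30 + 5 − 2 = 243 (labels ;00/;01 skipped at this minute). Total = 107892 + 14386 + 243 = 122521.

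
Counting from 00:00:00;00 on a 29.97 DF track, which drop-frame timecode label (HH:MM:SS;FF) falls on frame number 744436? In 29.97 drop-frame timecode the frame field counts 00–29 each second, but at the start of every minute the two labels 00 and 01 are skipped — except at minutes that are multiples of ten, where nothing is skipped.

06:53:59;10

Each 10-minute DF block holds 10 × 60 × 30 − 9 × 2 = 17982 frames. 744436 ÷ 17982 → 41 full blocks, remainder 7174.
Within the partial block the first minute is 1800 frames and each further minute 1798, so 3 further minute boundaries passed. Total skipped labels = 18 × 41 + 2 × 3 = 744.
Non-drop label index = 744436 + 744 = 745180; at 30 labels/s that is 06:53:59:10, i.e. DF 06:53:59;10.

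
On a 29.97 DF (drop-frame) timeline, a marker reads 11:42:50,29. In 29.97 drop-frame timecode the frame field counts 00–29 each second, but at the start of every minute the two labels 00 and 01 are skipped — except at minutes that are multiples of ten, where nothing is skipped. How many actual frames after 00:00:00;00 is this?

1263865

Complete 10-minute blocks: 70, each 17982 frames → 1258740.
Remaining 2 whole minutes in the current block: 1800 + 1 × 1798 = 3598 frames.
Within the current minute: 50 × 30 + 29 − 2 = 1527 (labels ;00/;01 skipped at this minute). Total = 1258740 + 3598 + 1527 = 1263865.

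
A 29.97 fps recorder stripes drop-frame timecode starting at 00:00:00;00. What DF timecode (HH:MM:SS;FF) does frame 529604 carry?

Each 10-minute DF block holds 10 × 60 × 30 − 9 × 2 = 17982 frames. 529604 ÷ 17982 → 29 full blocks, remainder 8126.
Within the partial block the first minute is 1800 frames and each further minute 1798, so 4 further minute boundaries passed. Total skipped labels = 18 × 29 + 2 × 4 = 530.
Non-drop label index = 529604 + 530 = 530134; at 30 labels/s that is 04:54:31:04, i.e. DF 04:54:31;04.

04:54:31;04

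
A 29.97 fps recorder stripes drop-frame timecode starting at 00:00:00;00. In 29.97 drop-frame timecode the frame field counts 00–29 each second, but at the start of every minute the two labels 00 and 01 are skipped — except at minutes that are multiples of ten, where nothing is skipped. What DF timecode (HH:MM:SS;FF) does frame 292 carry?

00:00:09;22

Each 10-minute DF block holds 10 × 60 × 30 − 9 × 2 = 17982 frames. 292 ÷ 17982 → 0 full blocks, remainder 292.
Within the partial block the first minute is 1800 frames and each further minute 1798, so 0 further minute boundaries passed. Total skipped labels = 18 × 0 + 2 × 0 = 0.
Non-drop label index = 292 + 0 = 292; at 30 labels/s that is 00:00:09:22, i.e. DF 00:00:09;22.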